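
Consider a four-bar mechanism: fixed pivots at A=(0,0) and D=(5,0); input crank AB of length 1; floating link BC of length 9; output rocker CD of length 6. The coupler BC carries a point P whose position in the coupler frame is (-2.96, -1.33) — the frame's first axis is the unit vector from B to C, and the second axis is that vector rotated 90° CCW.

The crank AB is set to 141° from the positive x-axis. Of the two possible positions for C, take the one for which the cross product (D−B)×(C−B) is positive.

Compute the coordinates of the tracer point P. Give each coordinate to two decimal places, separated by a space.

-2.44 -2.16

A=(0,0), D=(5.00,0)
B = A + 1.00·(cos141°, sin141°) = (-0.7771, 0.6293)
|BD| = 5.8113
circle(B,9.00) ∩ circle(D,6.00): a=6.7774, h=5.9217
  candidates: C₊=(6.6017,5.7823) cross=34.413; C₋=(5.3191,-5.9915) cross=-34.413
  mode + wants cross > 0 → take C=(6.6017,5.7823) (cross=34.413)
ex = (C−B)/|BC| = (0.8199,0.5725); ey = (-0.5725,0.8199)
P = B + -2.96·ex + -1.33·ey = (-2.4425,-2.1559)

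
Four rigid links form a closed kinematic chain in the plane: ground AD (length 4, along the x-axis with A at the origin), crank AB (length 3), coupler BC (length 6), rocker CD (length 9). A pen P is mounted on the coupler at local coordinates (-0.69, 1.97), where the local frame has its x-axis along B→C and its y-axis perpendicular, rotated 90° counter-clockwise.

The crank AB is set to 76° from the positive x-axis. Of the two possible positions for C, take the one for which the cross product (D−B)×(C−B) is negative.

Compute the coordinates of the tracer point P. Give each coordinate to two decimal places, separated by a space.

2.02 1.27

A=(0,0), D=(4.00,0)
B = A + 3.00·(cos76°, sin76°) = (0.7258, 2.9109)
|BD| = 4.3811
circle(B,6.00) ∩ circle(D,9.00): a=-2.9452, h=5.2274
  candidates: C₊=(1.9979,8.7745) cross=22.902; C₋=(-4.9485,0.9610) cross=-22.902
  mode - wants cross < 0 → take C=(-4.9485,0.9610) (cross=-22.902)
ex = (C−B)/|BC| = (-0.9457,-0.3250); ey = (0.3250,-0.9457)
P = B + -0.69·ex + 1.97·ey = (2.0185,1.2721)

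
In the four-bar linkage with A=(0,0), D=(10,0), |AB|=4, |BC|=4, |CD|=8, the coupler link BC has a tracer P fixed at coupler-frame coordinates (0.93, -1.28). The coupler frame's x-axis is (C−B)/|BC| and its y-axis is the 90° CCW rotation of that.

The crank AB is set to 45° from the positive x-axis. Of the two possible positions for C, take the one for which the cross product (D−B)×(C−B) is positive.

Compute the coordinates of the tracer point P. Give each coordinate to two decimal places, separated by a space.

4.41 2.93

A=(0,0), D=(10.00,0)
B = A + 4.00·(cos45°, sin45°) = (2.8284, 2.8284)
|BD| = 7.7092
circle(B,4.00) ∩ circle(D,8.00): a=0.7414, h=3.9307
  candidates: C₊=(4.9603,6.2130) cross=30.302; C₋=(2.0760,-1.1002) cross=-30.302
  mode + wants cross > 0 → take C=(4.9603,6.2130) (cross=30.302)
ex = (C−B)/|BC| = (0.5330,0.8461); ey = (-0.8461,0.5330)
P = B + 0.93·ex + -1.28·ey = (4.4071,2.9331)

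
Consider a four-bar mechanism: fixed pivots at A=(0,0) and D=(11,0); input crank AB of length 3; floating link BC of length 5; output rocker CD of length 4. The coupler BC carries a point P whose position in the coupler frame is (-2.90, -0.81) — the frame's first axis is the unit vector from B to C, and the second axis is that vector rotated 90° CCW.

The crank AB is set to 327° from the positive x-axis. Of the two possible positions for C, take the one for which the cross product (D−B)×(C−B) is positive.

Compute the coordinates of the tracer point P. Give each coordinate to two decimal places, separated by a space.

A=(0,0), D=(11.00,0)
B = A + 3.00·(cos327°, sin327°) = (2.5160, -1.6339)
|BD| = 8.6399
circle(B,5.00) ∩ circle(D,4.00): a=4.8408, h=1.2517
  candidates: C₊=(7.0327,0.5107) cross=10.815; C₋=(7.5062,-1.9476) cross=-10.815
  mode + wants cross > 0 → take C=(7.0327,0.5107) (cross=10.815)
ex = (C−B)/|BC| = (0.9033,0.4289); ey = (-0.4289,0.9033)
P = B + -2.90·ex + -0.81·ey = (0.2437,-3.6095)

0.24 -3.61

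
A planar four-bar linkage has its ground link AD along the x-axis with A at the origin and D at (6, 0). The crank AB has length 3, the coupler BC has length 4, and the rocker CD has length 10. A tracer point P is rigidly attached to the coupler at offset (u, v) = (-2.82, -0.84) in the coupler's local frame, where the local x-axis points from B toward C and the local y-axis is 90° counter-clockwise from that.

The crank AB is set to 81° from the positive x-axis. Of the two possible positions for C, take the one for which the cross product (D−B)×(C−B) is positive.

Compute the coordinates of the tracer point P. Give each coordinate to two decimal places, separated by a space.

A=(0,0), D=(6.00,0)
B = A + 3.00·(cos81°, sin81°) = (0.4693, 2.9631)
|BD| = 6.2744
circle(B,4.00) ∩ circle(D,10.00): a=-3.5566, h=1.8304
  candidates: C₊=(-1.8014,6.2561) cross=11.485; C₋=(-3.5301,3.0292) cross=-11.485
  mode + wants cross > 0 → take C=(-1.8014,6.2561) (cross=11.485)
ex = (C−B)/|BC| = (-0.5677,0.8233); ey = (-0.8233,-0.5677)
P = B + -2.82·ex + -0.84·ey = (2.7617,1.1183)

2.76 1.12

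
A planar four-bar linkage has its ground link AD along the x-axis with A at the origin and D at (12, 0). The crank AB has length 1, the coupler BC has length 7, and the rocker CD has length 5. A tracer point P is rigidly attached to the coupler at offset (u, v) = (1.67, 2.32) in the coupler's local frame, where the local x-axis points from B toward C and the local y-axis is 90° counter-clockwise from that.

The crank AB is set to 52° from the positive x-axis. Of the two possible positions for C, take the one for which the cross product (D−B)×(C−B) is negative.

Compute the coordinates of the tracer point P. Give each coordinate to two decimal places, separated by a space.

A=(0,0), D=(12.00,0)
B = A + 1.00·(cos52°, sin52°) = (0.6157, 0.7880)
|BD| = 11.4116
circle(B,7.00) ∩ circle(D,5.00): a=6.7574, h=1.8271
  candidates: C₊=(7.4830,2.1441) cross=20.850; C₋=(7.2307,-1.5013) cross=-20.850
  mode - wants cross < 0 → take C=(7.2307,-1.5013) (cross=-20.850)
ex = (C−B)/|BC| = (0.9450,-0.3270); ey = (0.3270,0.9450)
P = B + 1.67·ex + 2.32·ey = (2.9526,2.4343)

2.95 2.43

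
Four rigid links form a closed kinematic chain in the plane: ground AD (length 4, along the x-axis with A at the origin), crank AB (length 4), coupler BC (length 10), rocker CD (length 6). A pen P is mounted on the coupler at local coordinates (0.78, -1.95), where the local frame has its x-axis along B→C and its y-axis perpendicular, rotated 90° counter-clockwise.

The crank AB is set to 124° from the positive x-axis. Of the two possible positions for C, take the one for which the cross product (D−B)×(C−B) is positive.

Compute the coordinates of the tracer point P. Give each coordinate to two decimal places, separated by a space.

-1.18 1.50

A=(0,0), D=(4.00,0)
B = A + 4.00·(cos124°, sin124°) = (-2.2368, 3.3162)
|BD| = 7.0636
circle(B,10.00) ∩ circle(D,6.00): a=8.0621, h=5.9163
  candidates: C₊=(7.6592,4.7551) cross=41.791; C₋=(2.1041,-5.6926) cross=-41.791
  mode + wants cross > 0 → take C=(7.6592,4.7551) (cross=41.791)
ex = (C−B)/|BC| = (0.9896,0.1439); ey = (-0.1439,0.9896)
P = B + 0.78·ex + -1.95·ey = (-1.1843,1.4987)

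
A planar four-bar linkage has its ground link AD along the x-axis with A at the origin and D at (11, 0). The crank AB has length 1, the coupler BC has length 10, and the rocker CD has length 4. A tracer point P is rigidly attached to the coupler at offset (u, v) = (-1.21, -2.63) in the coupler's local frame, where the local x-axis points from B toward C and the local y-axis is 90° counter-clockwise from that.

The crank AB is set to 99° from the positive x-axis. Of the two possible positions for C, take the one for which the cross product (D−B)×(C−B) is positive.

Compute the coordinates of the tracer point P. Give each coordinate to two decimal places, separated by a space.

-0.61 -1.87

A=(0,0), D=(11.00,0)
B = A + 1.00·(cos99°, sin99°) = (-0.1564, 0.9877)
|BD| = 11.2001
circle(B,10.00) ∩ circle(D,4.00): a=9.3500, h=3.5464
  candidates: C₊=(9.4699,3.6958) cross=39.720; C₋=(8.8444,-3.3695) cross=-39.720
  mode + wants cross > 0 → take C=(9.4699,3.6958) (cross=39.720)
ex = (C−B)/|BC| = (0.9626,0.2708); ey = (-0.2708,0.9626)
P = B + -1.21·ex + -2.63·ey = (-0.6090,-1.8717)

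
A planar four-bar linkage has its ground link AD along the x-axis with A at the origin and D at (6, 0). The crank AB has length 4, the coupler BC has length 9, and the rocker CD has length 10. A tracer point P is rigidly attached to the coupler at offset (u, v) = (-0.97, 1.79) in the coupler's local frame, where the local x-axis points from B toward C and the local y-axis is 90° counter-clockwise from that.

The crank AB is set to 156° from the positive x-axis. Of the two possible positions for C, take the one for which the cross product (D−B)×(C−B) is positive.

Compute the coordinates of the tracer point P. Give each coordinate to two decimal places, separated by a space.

-5.68 1.87

A=(0,0), D=(6.00,0)
B = A + 4.00·(cos156°, sin156°) = (-3.6542, 1.6269)
|BD| = 9.7903
circle(B,9.00) ∩ circle(D,10.00): a=3.9248, h=8.0991
  candidates: C₊=(1.5620,8.9612) cross=79.293; C₋=(-1.1299,-7.0118) cross=-79.293
  mode + wants cross > 0 → take C=(1.5620,8.9612) (cross=79.293)
ex = (C−B)/|BC| = (0.5796,0.8149); ey = (-0.8149,0.5796)
P = B + -0.97·ex + 1.79·ey = (-5.6751,1.8739)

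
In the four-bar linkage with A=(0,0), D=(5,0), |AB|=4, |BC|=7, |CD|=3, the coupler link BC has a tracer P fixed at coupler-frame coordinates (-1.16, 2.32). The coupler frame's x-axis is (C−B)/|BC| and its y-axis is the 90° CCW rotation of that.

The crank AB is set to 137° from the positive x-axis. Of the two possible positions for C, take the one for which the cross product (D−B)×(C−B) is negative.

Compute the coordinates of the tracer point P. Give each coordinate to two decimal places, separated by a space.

-2.37 5.26

A=(0,0), D=(5.00,0)
B = A + 4.00·(cos137°, sin137°) = (-2.9254, 2.7280)
|BD| = 8.3818
circle(B,7.00) ∩ circle(D,3.00): a=6.5770, h=2.3964
  candidates: C₊=(4.0735,2.8533) cross=20.086; C₋=(2.5135,-1.6786) cross=-20.086
  mode - wants cross < 0 → take C=(2.5135,-1.6786) (cross=-20.086)
ex = (C−B)/|BC| = (0.7770,-0.6295); ey = (0.6295,0.7770)
P = B + -1.16·ex + 2.32·ey = (-2.3663,5.2608)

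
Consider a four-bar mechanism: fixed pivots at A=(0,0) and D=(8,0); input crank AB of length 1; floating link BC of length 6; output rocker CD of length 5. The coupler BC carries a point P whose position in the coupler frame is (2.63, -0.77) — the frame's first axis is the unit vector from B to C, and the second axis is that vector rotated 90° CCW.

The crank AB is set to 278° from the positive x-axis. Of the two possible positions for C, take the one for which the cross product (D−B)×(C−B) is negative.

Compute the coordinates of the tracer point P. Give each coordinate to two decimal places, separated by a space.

A=(0,0), D=(8.00,0)
B = A + 1.00·(cos278°, sin278°) = (0.1392, -0.9903)
|BD| = 7.9230
circle(B,6.00) ∩ circle(D,5.00): a=4.6557, h=3.7848
  candidates: C₊=(4.2853,3.3468) cross=29.987; C₋=(5.2314,-4.1635) cross=-29.987
  mode - wants cross < 0 → take C=(5.2314,-4.1635) (cross=-29.987)
ex = (C−B)/|BC| = (0.8487,-0.5289); ey = (0.5289,0.8487)
P = B + 2.63·ex + -0.77·ey = (1.9640,-3.0347)

1.96 -3.03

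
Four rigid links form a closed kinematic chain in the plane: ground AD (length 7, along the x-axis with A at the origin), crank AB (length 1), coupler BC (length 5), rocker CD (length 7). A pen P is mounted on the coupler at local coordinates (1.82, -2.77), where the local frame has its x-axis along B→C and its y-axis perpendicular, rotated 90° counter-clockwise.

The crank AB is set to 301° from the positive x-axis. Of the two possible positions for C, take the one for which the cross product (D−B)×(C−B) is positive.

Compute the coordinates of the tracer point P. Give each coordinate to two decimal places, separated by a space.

3.54 0.50

A=(0,0), D=(7.00,0)
B = A + 1.00·(cos301°, sin301°) = (0.5150, -0.8572)
|BD| = 6.5414
circle(B,5.00) ∩ circle(D,7.00): a=1.4362, h=4.7893
  candidates: C₊=(1.3113,4.0790) cross=31.329; C₋=(2.5664,-5.4170) cross=-31.329
  mode + wants cross > 0 → take C=(1.3113,4.0790) (cross=31.329)
ex = (C−B)/|BC| = (0.1592,0.9872); ey = (-0.9872,0.1592)
P = B + 1.82·ex + -2.77·ey = (3.5395,0.4985)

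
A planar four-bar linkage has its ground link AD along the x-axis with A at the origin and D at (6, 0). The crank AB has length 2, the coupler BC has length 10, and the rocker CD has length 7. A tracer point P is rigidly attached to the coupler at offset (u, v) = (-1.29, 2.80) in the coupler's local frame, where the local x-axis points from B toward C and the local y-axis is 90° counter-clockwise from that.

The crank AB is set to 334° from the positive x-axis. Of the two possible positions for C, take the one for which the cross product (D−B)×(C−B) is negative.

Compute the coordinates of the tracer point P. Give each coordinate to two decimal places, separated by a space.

1.77 2.21

A=(0,0), D=(6.00,0)
B = A + 2.00·(cos334°, sin334°) = (1.7976, -0.8767)
|BD| = 4.2929
circle(B,10.00) ∩ circle(D,7.00): a=8.0865, h=5.8829
  candidates: C₊=(8.5122,6.5337) cross=25.255; C₋=(10.9151,-4.9841) cross=-25.255
  mode - wants cross < 0 → take C=(10.9151,-4.9841) (cross=-25.255)
ex = (C−B)/|BC| = (0.9118,-0.4107); ey = (0.4107,0.9118)
P = B + -1.29·ex + 2.80·ey = (1.7715,2.2060)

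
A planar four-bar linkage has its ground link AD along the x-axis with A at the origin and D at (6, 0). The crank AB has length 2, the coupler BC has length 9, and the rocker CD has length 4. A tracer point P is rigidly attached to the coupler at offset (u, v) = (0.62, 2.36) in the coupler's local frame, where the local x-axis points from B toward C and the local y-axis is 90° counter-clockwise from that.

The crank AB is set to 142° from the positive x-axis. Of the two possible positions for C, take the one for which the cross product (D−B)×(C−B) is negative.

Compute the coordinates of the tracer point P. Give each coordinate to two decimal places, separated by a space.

A=(0,0), D=(6.00,0)
B = A + 2.00·(cos142°, sin142°) = (-1.5760, 1.2313)
|BD| = 7.6754
circle(B,9.00) ∩ circle(D,4.00): a=8.0720, h=3.9803
  candidates: C₊=(7.0300,3.8651) cross=30.550; C₋=(5.7529,-3.9924) cross=-30.550
  mode - wants cross < 0 → take C=(5.7529,-3.9924) (cross=-30.550)
ex = (C−B)/|BC| = (0.8143,-0.5804); ey = (0.5804,0.8143)
P = B + 0.62·ex + 2.36·ey = (0.2986,2.7933)

0.30 2.79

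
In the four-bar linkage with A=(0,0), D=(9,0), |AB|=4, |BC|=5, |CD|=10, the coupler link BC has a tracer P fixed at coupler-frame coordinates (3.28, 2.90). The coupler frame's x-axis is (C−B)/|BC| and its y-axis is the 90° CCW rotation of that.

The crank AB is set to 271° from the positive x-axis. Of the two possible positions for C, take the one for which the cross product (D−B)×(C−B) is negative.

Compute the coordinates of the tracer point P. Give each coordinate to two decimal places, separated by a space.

4.35 -4.92

A=(0,0), D=(9.00,0)
B = A + 4.00·(cos271°, sin271°) = (0.0698, -3.9994)
|BD| = 9.7849
circle(B,5.00) ∩ circle(D,10.00): a=1.0600, h=4.8864
  candidates: C₊=(-0.9600,0.8934) cross=47.812; C₋=(3.0344,-8.0257) cross=-47.812
  mode - wants cross < 0 → take C=(3.0344,-8.0257) (cross=-47.812)
ex = (C−B)/|BC| = (0.5929,-0.8053); ey = (0.8053,0.5929)
P = B + 3.28·ex + 2.90·ey = (4.3498,-4.9212)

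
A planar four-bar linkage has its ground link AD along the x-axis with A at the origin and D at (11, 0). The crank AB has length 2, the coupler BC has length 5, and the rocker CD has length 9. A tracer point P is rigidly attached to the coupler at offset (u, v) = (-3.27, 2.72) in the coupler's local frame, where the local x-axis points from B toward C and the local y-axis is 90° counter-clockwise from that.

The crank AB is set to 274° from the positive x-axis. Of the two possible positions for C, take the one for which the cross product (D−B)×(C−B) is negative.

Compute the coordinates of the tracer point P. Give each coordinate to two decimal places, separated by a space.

-0.40 2.22

A=(0,0), D=(11.00,0)
B = A + 2.00·(cos274°, sin274°) = (0.1395, -1.9951)
|BD| = 11.0422
circle(B,5.00) ∩ circle(D,9.00): a=2.9854, h=4.0109
  candidates: C₊=(2.3511,2.4892) cross=44.289; C₋=(3.8005,-5.4006) cross=-44.289
  mode - wants cross < 0 → take C=(3.8005,-5.4006) (cross=-44.289)
ex = (C−B)/|BC| = (0.7322,-0.6811); ey = (0.6811,0.7322)
P = B + -3.27·ex + 2.72·ey = (-0.4022,2.2236)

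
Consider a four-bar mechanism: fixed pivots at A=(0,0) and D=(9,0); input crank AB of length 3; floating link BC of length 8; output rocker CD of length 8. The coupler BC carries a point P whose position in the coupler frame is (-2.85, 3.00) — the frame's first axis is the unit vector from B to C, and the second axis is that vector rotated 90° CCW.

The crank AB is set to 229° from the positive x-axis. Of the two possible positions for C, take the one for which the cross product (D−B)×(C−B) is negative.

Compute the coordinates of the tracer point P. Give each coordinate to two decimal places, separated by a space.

-2.66 1.82

A=(0,0), D=(9.00,0)
B = A + 3.00·(cos229°, sin229°) = (-1.9682, -2.2641)
|BD| = 11.1994
circle(B,8.00) ∩ circle(D,8.00): a=5.5997, h=5.7134
  candidates: C₊=(2.3609,4.4634) cross=63.987; C₋=(4.6710,-6.7275) cross=-63.987
  mode - wants cross < 0 → take C=(4.6710,-6.7275) (cross=-63.987)
ex = (C−B)/|BC| = (0.8299,-0.5579); ey = (0.5579,0.8299)
P = B + -2.85·ex + 3.00·ey = (-2.6596,1.8156)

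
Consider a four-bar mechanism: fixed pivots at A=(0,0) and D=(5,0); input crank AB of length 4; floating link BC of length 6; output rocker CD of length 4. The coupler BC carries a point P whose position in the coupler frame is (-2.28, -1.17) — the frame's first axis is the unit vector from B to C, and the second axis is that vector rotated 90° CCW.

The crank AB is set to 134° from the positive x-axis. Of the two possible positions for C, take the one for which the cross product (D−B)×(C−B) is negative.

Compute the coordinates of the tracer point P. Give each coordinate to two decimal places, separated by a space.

A=(0,0), D=(5.00,0)
B = A + 4.00·(cos134°, sin134°) = (-2.7786, 2.8774)
|BD| = 8.2938
circle(B,6.00) ∩ circle(D,4.00): a=5.3526, h=2.7110
  candidates: C₊=(3.1821,3.5630) cross=22.485; C₋=(1.3010,-1.5223) cross=-22.485
  mode - wants cross < 0 → take C=(1.3010,-1.5223) (cross=-22.485)
ex = (C−B)/|BC| = (0.6799,-0.7333); ey = (0.7333,0.6799)
P = B + -2.28·ex + -1.17·ey = (-5.1868,3.7537)

-5.19 3.75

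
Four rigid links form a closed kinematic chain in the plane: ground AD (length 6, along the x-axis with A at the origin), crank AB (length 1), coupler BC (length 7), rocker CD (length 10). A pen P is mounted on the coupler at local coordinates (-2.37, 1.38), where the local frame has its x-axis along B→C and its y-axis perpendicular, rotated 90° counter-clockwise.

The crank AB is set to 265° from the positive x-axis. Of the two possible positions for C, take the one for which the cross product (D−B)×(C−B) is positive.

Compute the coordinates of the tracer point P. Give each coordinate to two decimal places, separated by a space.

A=(0,0), D=(6.00,0)
B = A + 1.00·(cos265°, sin265°) = (-0.0872, -0.9962)
|BD| = 6.1681
circle(B,7.00) ∩ circle(D,10.00): a=-1.0501, h=6.9208
  candidates: C₊=(-2.2412,5.6641) cross=42.688; C₋=(-0.0057,-7.9957) cross=-42.688
  mode + wants cross > 0 → take C=(-2.2412,5.6641) (cross=42.688)
ex = (C−B)/|BC| = (-0.3077,0.9515); ey = (-0.9515,-0.3077)
P = B + -2.37·ex + 1.38·ey = (-0.6709,-3.6758)

-0.67 -3.68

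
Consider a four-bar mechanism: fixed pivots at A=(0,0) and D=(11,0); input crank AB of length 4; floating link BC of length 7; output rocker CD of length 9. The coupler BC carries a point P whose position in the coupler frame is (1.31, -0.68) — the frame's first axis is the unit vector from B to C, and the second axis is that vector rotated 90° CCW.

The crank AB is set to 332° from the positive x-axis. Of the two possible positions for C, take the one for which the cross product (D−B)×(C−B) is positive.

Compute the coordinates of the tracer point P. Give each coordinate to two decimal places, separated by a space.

4.22 -0.57

A=(0,0), D=(11.00,0)
B = A + 4.00·(cos332°, sin332°) = (3.5318, -1.8779)
|BD| = 7.7007
circle(B,7.00) ∩ circle(D,9.00): a=1.7726, h=6.7718
  candidates: C₊=(3.5995,5.1218) cross=52.148; C₋=(6.9023,-8.0130) cross=-52.148
  mode + wants cross > 0 → take C=(3.5995,5.1218) (cross=52.148)
ex = (C−B)/|BC| = (0.0097,1.0000); ey = (-1.0000,0.0097)
P = B + 1.31·ex + -0.68·ey = (4.2244,-0.5745)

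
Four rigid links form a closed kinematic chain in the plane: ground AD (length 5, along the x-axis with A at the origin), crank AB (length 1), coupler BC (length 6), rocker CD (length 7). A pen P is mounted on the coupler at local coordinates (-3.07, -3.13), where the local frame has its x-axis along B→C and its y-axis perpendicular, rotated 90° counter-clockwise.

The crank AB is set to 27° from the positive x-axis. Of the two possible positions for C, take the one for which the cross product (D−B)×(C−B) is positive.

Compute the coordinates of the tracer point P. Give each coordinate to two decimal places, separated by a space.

A=(0,0), D=(5.00,0)
B = A + 1.00·(cos27°, sin27°) = (0.8910, 0.4540)
|BD| = 4.1340
circle(B,6.00) ∩ circle(D,7.00): a=0.4947, h=5.9796
  candidates: C₊=(2.0394,6.3431) cross=24.720; C₋=(0.7260,-5.5437) cross=-24.720
  mode + wants cross > 0 → take C=(2.0394,6.3431) (cross=24.720)
ex = (C−B)/|BC| = (0.1914,0.9815); ey = (-0.9815,0.1914)
P = B + -3.07·ex + -3.13·ey = (3.3756,-3.1583)

3.38 -3.16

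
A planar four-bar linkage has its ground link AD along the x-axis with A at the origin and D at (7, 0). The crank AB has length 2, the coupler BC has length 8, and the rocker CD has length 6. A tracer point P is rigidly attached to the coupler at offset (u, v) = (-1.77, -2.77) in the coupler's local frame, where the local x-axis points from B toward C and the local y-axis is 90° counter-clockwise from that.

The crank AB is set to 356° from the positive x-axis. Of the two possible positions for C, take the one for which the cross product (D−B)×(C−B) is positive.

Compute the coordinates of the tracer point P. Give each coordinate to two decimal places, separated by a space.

A=(0,0), D=(7.00,0)
B = A + 2.00·(cos356°, sin356°) = (1.9951, -0.1395)
|BD| = 5.0068
circle(B,8.00) ∩ circle(D,6.00): a=5.2996, h=5.9929
  candidates: C₊=(7.1257,5.9987) cross=30.005; C₋=(7.4597,-5.9824) cross=-30.005
  mode + wants cross > 0 → take C=(7.1257,5.9987) (cross=30.005)
ex = (C−B)/|BC| = (0.6413,0.7673); ey = (-0.7673,0.6413)
P = B + -1.77·ex + -2.77·ey = (2.9853,-3.2740)

2.99 -3.27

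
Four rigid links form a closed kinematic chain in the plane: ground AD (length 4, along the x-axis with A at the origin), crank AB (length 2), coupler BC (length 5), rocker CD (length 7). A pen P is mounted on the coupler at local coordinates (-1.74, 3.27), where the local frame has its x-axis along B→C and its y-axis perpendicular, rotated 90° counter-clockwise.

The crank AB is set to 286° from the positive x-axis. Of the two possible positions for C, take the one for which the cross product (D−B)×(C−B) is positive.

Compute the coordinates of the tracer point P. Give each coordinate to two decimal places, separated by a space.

-0.75 -5.39

A=(0,0), D=(4.00,0)
B = A + 2.00·(cos286°, sin286°) = (0.5513, -1.9225)
|BD| = 3.9484
circle(B,5.00) ∩ circle(D,7.00): a=-1.0650, h=4.8853
  candidates: C₊=(-2.7577,1.8259) cross=19.289; C₋=(1.9997,-6.7081) cross=-19.289
  mode + wants cross > 0 → take C=(-2.7577,1.8259) (cross=19.289)
ex = (C−B)/|BC| = (-0.6618,0.7497); ey = (-0.7497,-0.6618)
P = B + -1.74·ex + 3.27·ey = (-0.7487,-5.3910)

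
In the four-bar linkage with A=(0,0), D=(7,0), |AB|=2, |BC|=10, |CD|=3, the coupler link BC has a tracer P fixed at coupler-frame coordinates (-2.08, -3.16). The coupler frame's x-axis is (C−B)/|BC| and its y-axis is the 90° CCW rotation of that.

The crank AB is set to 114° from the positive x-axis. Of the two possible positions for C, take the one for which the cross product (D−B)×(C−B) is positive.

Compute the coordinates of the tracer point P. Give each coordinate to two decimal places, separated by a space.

-2.82 -1.38

A=(0,0), D=(7.00,0)
B = A + 2.00·(cos114°, sin114°) = (-0.8135, 1.8271)
|BD| = 8.0243
circle(B,10.00) ∩ circle(D,3.00): a=9.6824, h=2.5001
  candidates: C₊=(9.1839,2.0569) cross=20.061; C₋=(8.0454,-2.8120) cross=-20.061
  mode + wants cross > 0 → take C=(9.1839,2.0569) (cross=20.061)
ex = (C−B)/|BC| = (0.9997,0.0230); ey = (-0.0230,0.9997)
P = B + -2.08·ex + -3.16·ey = (-2.8203,-1.3799)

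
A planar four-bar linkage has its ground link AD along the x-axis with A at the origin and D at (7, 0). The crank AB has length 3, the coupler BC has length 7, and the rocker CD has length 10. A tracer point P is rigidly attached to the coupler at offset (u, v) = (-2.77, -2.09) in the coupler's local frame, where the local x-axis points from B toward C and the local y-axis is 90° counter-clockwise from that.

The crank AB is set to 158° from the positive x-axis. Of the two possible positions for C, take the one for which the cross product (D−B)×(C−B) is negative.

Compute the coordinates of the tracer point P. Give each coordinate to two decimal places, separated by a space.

A=(0,0), D=(7.00,0)
B = A + 3.00·(cos158°, sin158°) = (-2.7816, 1.1238)
|BD| = 9.8459
circle(B,7.00) ∩ circle(D,10.00): a=2.3330, h=6.5998
  candidates: C₊=(0.2895,7.4142) cross=64.981; C₋=(-1.2171,-5.6991) cross=-64.981
  mode - wants cross < 0 → take C=(-1.2171,-5.6991) (cross=-64.981)
ex = (C−B)/|BC| = (0.2235,-0.9747); ey = (0.9747,0.2235)
P = B + -2.77·ex + -2.09·ey = (-5.4378,3.3566)

-5.44 3.36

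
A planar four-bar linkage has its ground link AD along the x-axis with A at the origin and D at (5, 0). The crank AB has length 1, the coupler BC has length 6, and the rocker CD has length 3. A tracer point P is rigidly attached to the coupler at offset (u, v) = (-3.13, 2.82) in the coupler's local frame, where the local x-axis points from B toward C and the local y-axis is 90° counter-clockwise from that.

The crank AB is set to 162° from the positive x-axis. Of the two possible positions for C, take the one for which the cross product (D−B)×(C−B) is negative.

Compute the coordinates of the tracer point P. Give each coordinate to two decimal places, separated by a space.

A=(0,0), D=(5.00,0)
B = A + 1.00·(cos162°, sin162°) = (-0.9511, 0.3090)
|BD| = 5.9591
circle(B,6.00) ∩ circle(D,3.00): a=5.2450, h=2.9138
  candidates: C₊=(4.4380,2.9469) cross=17.363; C₋=(4.1358,-2.8728) cross=-17.363
  mode - wants cross < 0 → take C=(4.1358,-2.8728) (cross=-17.363)
ex = (C−B)/|BC| = (0.8478,-0.5303); ey = (0.5303,0.8478)
P = B + -3.13·ex + 2.82·ey = (-2.1092,4.3597)

-2.11 4.36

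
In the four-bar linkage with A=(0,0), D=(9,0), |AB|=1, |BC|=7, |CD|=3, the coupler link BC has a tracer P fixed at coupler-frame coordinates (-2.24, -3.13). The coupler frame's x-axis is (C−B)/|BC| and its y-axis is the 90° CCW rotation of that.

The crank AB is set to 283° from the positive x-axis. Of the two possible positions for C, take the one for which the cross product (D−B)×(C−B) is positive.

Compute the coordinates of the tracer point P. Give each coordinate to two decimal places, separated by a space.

A=(0,0), D=(9.00,0)
B = A + 1.00·(cos283°, sin283°) = (0.2250, -0.9744)
|BD| = 8.8290
circle(B,7.00) ∩ circle(D,3.00): a=6.6798, h=2.0930
  candidates: C₊=(6.6329,1.8431) cross=18.479; C₋=(7.0949,-2.3175) cross=-18.479
  mode + wants cross > 0 → take C=(6.6329,1.8431) (cross=18.479)
ex = (C−B)/|BC| = (0.9154,0.4025); ey = (-0.4025,0.9154)
P = B + -2.24·ex + -3.13·ey = (-0.5658,-4.7412)

-0.57 -4.74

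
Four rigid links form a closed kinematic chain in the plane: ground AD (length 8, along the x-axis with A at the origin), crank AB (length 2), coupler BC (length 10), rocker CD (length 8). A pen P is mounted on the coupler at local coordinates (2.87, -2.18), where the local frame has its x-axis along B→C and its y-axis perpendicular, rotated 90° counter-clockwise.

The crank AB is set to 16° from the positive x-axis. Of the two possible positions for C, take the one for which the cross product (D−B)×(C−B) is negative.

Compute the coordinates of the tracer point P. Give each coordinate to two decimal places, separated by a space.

A=(0,0), D=(8.00,0)
B = A + 2.00·(cos16°, sin16°) = (1.9225, 0.5513)
|BD| = 6.1024
circle(B,10.00) ∩ circle(D,8.00): a=6.0009, h=7.9994
  candidates: C₊=(8.6215,7.9758) cross=48.815; C₋=(7.1762,-7.9575) cross=-48.815
  mode - wants cross < 0 → take C=(7.1762,-7.9575) (cross=-48.815)
ex = (C−B)/|BC| = (0.5254,-0.8509); ey = (0.8509,0.5254)
P = B + 2.87·ex + -2.18·ey = (1.5754,-3.0360)

1.58 -3.04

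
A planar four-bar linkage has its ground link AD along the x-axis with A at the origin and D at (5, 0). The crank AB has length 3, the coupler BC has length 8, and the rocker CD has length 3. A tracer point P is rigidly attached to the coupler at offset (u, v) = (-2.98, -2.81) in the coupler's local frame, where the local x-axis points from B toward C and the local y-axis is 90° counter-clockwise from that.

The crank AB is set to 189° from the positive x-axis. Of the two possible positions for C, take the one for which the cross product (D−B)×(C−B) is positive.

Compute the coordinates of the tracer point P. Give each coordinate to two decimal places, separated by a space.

A=(0,0), D=(5.00,0)
B = A + 3.00·(cos189°, sin189°) = (-2.9631, -0.4693)
|BD| = 7.9769
circle(B,8.00) ∩ circle(D,3.00): a=7.4359, h=2.9508
  candidates: C₊=(4.2864,2.9139) cross=23.538; C₋=(4.6336,-2.9775) cross=-23.538
  mode + wants cross > 0 → take C=(4.2864,2.9139) (cross=23.538)
ex = (C−B)/|BC| = (0.9062,0.4229); ey = (-0.4229,0.9062)
P = B + -2.98·ex + -2.81·ey = (-4.4751,-4.2759)

-4.48 -4.28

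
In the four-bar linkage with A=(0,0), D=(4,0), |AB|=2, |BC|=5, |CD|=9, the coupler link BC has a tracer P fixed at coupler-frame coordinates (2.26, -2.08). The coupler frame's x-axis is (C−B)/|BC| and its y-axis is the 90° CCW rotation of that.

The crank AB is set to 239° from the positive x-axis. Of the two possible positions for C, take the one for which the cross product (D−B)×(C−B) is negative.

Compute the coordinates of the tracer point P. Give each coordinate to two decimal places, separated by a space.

A=(0,0), D=(4.00,0)
B = A + 2.00·(cos239°, sin239°) = (-1.0301, -1.7143)
|BD| = 5.3142
circle(B,5.00) ∩ circle(D,9.00): a=-2.6118, h=4.2636
  candidates: C₊=(-4.8777,1.4788) cross=22.658; C₋=(-2.1268,-6.5926) cross=-22.658
  mode - wants cross < 0 → take C=(-2.1268,-6.5926) (cross=-22.658)
ex = (C−B)/|BC| = (-0.2194,-0.9756); ey = (0.9756,-0.2194)
P = B + 2.26·ex + -2.08·ey = (-3.5552,-3.4630)

-3.56 -3.46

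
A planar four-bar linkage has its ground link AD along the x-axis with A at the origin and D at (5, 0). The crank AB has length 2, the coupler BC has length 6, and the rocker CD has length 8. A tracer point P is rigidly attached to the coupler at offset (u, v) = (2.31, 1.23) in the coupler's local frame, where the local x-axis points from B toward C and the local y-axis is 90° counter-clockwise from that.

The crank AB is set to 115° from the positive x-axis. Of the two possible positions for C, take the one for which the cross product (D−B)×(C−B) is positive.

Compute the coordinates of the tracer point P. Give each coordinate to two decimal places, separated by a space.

-1.00 4.43

A=(0,0), D=(5.00,0)
B = A + 2.00·(cos115°, sin115°) = (-0.8452, 1.8126)
|BD| = 6.1198
circle(B,6.00) ∩ circle(D,8.00): a=0.7723, h=5.9501
  candidates: C₊=(1.6547,7.2670) cross=36.414; C₋=(-1.8700,-4.0992) cross=-36.414
  mode + wants cross > 0 → take C=(1.6547,7.2670) (cross=36.414)
ex = (C−B)/|BC| = (0.4167,0.9091); ey = (-0.9091,0.4167)
P = B + 2.31·ex + 1.23·ey = (-1.0009,4.4250)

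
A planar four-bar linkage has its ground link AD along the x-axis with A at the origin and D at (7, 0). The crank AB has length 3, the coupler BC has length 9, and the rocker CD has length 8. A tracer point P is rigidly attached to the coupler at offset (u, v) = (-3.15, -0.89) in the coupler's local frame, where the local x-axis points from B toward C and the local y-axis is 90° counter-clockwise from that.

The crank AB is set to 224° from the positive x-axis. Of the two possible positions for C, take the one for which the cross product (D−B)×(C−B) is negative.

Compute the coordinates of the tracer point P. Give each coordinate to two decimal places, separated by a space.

-5.17 -0.81

A=(0,0), D=(7.00,0)
B = A + 3.00·(cos224°, sin224°) = (-2.1580, -2.0840)
|BD| = 9.3921
circle(B,9.00) ∩ circle(D,8.00): a=5.6011, h=7.0447
  candidates: C₊=(1.7403,6.0279) cross=66.165; C₋=(4.8666,-7.7103) cross=-66.165
  mode - wants cross < 0 → take C=(4.8666,-7.7103) (cross=-66.165)
ex = (C−B)/|BC| = (0.7805,-0.6251); ey = (0.6251,0.7805)
P = B + -3.15·ex + -0.89·ey = (-5.1730,-0.8094)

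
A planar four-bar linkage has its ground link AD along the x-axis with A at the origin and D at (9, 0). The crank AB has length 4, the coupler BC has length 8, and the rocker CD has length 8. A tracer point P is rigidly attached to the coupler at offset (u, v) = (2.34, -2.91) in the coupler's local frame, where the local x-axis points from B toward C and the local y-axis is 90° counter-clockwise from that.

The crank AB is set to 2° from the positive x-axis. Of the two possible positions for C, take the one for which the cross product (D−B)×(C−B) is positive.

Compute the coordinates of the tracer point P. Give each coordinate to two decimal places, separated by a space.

7.53 1.35

A=(0,0), D=(9.00,0)
B = A + 4.00·(cos2°, sin2°) = (3.9976, 0.1396)
|BD| = 5.0044
circle(B,8.00) ∩ circle(D,8.00): a=2.5022, h=7.5986
  candidates: C₊=(6.7107,7.6655) cross=38.026; C₋=(6.2868,-7.5259) cross=-38.026
  mode + wants cross > 0 → take C=(6.7107,7.6655) (cross=38.026)
ex = (C−B)/|BC| = (0.3391,0.9407); ey = (-0.9407,0.3391)
P = B + 2.34·ex + -2.91·ey = (7.5287,1.3540)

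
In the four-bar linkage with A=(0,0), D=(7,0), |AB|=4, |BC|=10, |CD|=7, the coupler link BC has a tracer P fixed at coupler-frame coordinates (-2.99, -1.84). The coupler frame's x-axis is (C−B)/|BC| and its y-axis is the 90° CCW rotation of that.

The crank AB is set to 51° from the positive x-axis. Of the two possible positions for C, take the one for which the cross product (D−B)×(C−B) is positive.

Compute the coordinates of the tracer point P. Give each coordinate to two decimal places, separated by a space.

A=(0,0), D=(7.00,0)
B = A + 4.00·(cos51°, sin51°) = (2.5173, 3.1086)
|BD| = 5.4551
circle(B,10.00) ∩ circle(D,7.00): a=7.4021, h=6.7238
  candidates: C₊=(12.4315,4.4158) cross=36.679; C₋=(4.7684,-6.6347) cross=-36.679
  mode + wants cross > 0 → take C=(12.4315,4.4158) (cross=36.679)
ex = (C−B)/|BC| = (0.9914,0.1307); ey = (-0.1307,0.9914)
P = B + -2.99·ex + -1.84·ey = (-0.2065,0.8935)

-0.21 0.89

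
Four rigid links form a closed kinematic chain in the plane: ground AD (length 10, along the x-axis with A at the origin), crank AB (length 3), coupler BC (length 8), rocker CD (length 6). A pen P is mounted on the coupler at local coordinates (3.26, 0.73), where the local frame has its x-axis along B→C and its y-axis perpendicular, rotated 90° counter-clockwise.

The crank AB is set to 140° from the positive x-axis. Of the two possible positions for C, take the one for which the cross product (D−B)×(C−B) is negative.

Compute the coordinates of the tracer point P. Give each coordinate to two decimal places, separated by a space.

0.85 0.81

A=(0,0), D=(10.00,0)
B = A + 3.00·(cos140°, sin140°) = (-2.2981, 1.9284)
|BD| = 12.4484
circle(B,8.00) ∩ circle(D,6.00): a=7.3488, h=3.1614
  candidates: C₊=(5.4517,3.9132) cross=39.354; C₋=(4.4723,-2.3333) cross=-39.354
  mode - wants cross < 0 → take C=(4.4723,-2.3333) (cross=-39.354)
ex = (C−B)/|BC| = (0.8463,-0.5327); ey = (0.5327,0.8463)
P = B + 3.26·ex + 0.73·ey = (0.8497,0.8095)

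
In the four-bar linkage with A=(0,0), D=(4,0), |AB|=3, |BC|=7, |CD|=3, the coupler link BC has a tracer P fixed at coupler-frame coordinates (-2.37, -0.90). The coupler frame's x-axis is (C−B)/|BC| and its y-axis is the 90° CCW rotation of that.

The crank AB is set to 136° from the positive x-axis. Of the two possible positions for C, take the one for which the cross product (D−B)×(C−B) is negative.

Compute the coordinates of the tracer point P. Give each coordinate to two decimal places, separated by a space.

-4.49 3.08

A=(0,0), D=(4.00,0)
B = A + 3.00·(cos136°, sin136°) = (-2.1580, 2.0840)
|BD| = 6.5011
circle(B,7.00) ∩ circle(D,3.00): a=6.3270, h=2.9949
  candidates: C₊=(4.7951,2.8927) cross=19.470; C₋=(2.8750,-2.7811) cross=-19.470
  mode - wants cross < 0 → take C=(2.8750,-2.7811) (cross=-19.470)
ex = (C−B)/|BC| = (0.7190,-0.6950); ey = (0.6950,0.7190)
P = B + -2.37·ex + -0.90·ey = (-4.4876,3.0840)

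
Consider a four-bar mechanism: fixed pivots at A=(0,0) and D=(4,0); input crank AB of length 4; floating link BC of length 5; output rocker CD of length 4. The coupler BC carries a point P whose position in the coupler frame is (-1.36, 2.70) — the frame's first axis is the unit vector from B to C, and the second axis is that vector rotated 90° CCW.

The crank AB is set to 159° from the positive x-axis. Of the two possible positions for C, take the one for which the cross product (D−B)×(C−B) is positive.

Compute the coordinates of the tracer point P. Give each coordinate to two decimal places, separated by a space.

A=(0,0), D=(4.00,0)
B = A + 4.00·(cos159°, sin159°) = (-3.7343, 1.4335)
|BD| = 7.8660
circle(B,5.00) ∩ circle(D,4.00): a=4.5051, h=2.1689
  candidates: C₊=(1.0906,2.7451) cross=17.061; C₋=(0.3001,-1.5201) cross=-17.061
  mode + wants cross > 0 → take C=(1.0906,2.7451) (cross=17.061)
ex = (C−B)/|BC| = (0.9650,0.2623); ey = (-0.2623,0.9650)
P = B + -1.36·ex + 2.70·ey = (-5.7550,3.6822)

-5.75 3.68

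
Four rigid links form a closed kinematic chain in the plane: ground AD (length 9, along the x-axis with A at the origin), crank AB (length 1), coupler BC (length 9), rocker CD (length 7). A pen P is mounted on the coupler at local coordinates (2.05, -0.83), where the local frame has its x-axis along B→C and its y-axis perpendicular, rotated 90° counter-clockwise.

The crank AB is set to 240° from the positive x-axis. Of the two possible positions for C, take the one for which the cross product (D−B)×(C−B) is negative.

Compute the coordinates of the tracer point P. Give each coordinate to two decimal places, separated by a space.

0.57 -2.80

A=(0,0), D=(9.00,0)
B = A + 1.00·(cos240°, sin240°) = (-0.5000, -0.8660)
|BD| = 9.5394
circle(B,9.00) ∩ circle(D,7.00): a=6.4470, h=6.2799
  candidates: C₊=(5.3502,5.9732) cross=59.906; C₋=(6.4904,-6.5347) cross=-59.906
  mode - wants cross < 0 → take C=(6.4904,-6.5347) (cross=-59.906)
ex = (C−B)/|BC| = (0.7767,-0.6299); ey = (0.6299,0.7767)
P = B + 2.05·ex + -0.83·ey = (0.5695,-2.8019)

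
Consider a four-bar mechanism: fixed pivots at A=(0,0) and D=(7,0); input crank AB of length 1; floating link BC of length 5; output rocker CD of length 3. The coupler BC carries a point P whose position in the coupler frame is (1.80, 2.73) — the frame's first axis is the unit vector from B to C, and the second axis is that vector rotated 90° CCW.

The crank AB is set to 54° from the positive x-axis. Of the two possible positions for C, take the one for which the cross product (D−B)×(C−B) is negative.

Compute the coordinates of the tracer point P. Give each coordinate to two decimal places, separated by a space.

3.60 2.07

A=(0,0), D=(7.00,0)
B = A + 1.00·(cos54°, sin54°) = (0.5878, 0.8090)
|BD| = 6.4630
circle(B,5.00) ∩ circle(D,3.00): a=4.4693, h=2.2417
  candidates: C₊=(5.3026,2.4736) cross=14.488; C₋=(4.7414,-1.9745) cross=-14.488
  mode - wants cross < 0 → take C=(4.7414,-1.9745) (cross=-14.488)
ex = (C−B)/|BC| = (0.8307,-0.5567); ey = (0.5567,0.8307)
P = B + 1.80·ex + 2.73·ey = (3.6029,2.0748)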